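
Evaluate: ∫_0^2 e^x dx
Antiderivative: e^x
Evaluate: (e^2-1)

Answer: e^2-1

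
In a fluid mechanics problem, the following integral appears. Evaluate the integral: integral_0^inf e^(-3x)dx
integral_0^inf e^(-3x) dx=[-1/3*e^(-3x)]_0^inf
=0 - (-1/3)=1/3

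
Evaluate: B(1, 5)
B(x,y)=Γ(x)Γ(y)/Γ(x+y)=(x-1)!(y-1)!/(x+y-1)!
B(1,5)=0!·4!/5!=1/5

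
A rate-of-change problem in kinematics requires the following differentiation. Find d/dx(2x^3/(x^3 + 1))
Quotient rule: (f/g)'=(f'g - fg')/g²
f=2x^3, f'=6x^2
g=x^3+1, g'=3x^2

Answer: (6x^2·(x^3+1)-6x^5)/(x^3+1)²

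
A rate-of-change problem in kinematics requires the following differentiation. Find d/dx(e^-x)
Chain rule: d/dx[e^u]=e^u · u' where u=-x
u'=-1

Answer: -1·e^-x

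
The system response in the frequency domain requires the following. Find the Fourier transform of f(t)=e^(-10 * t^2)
The Fourier transform of a Gaussian e^(-a*t^2) is sqrt(pi/a)*e^(-omega^2/(4a)).
With a = 10: F(omega) = sqrt(pi/10)*e^(-omega^2/40)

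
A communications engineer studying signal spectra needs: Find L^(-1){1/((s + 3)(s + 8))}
Partial fractions: 1/((s+3)(s+8))=A/(s+3)+B/(s+8)
Cover-up: A=1/(s+8)|_{s=-3}=1/5; B=1/(s+3)|_{s=-8}=-1/5
L^(-1)=(1/5)e^(-3t) - (1/5)e^(-8t)

Answer: (1/5)(e^(-3t) - e^(-8t))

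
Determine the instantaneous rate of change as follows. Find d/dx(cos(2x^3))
Chain rule: d/dx[cos(u)]=-sin(u)·u' where u=2x^3
u'=6x^2

Answer: -6x^2·sin(2x^3)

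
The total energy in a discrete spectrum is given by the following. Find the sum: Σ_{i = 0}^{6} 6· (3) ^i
Geometric series: S = a(1 - r^n)/(1 - r)
a = 6, r = 3, n = 7
S = 6(1 - 2187)/-2 = 6558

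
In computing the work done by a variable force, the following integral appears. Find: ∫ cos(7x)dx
Using substitution u=7x: ∫ cos(u) du/7=sin(u)/7+C

Answer: (1/7)sin(7x)+C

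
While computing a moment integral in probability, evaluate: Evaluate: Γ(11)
Γ(n)=(n-1)! for positive integers
Γ(11)=10!=3628800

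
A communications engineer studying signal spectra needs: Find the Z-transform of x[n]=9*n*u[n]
Z{n*u[n]} = z/(z-1)^2
By linearity: Z{9*n*u[n]} = 9z/(z-1)^2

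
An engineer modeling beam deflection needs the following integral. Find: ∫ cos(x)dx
Using standard integral: ∫ cos(x) dx=sin(x)+C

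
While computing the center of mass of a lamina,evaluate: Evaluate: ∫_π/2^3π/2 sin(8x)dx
Antiderivative: -cos(8x)/8
Evaluate at bounds: [-cos(8·3π/2)/8] - [-cos(8·π/2)/8]
=(-(1)+(1))/8=0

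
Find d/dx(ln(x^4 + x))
Chain rule: d/dx[ln(u)] = u'/u where u = x^4+x
u' = 4x^3+1

Answer: (4x^3+1)/(x^4+x)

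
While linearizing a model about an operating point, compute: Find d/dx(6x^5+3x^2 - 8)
Power rule: d/dx(ax^n) = n·a·x^(n-1)
Term by term: 30·x^4+6·x

Answer: 30x^4+6x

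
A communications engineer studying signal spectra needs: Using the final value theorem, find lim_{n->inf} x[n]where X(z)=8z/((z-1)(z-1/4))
Final value theorem: lim x[n] = lim_{z->1} (z-1)*X(z)
(z-1)*X(z) = 8z/(z-1/4)
As z->1: 8/(1 - 1/4) = 8/(3/4) = 32/3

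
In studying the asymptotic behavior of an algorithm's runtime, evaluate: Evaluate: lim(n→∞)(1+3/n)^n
This is the definition of e^3: lim(1+3/n)^n=e^3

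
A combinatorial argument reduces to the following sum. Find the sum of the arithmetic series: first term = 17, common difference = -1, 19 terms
Last term: a_n=17 + (19 - 1)·-1=-1
Sum=n(a_1 + a_n)/2=19(17 + (-1))/2=152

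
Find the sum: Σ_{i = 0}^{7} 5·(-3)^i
Geometric series: S=a(1 - r^n)/(1 - r)
a=5, r=-3, n=8
S=5(1-6561)/4=-8200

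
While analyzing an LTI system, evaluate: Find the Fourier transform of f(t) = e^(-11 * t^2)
The Fourier transform of a Gaussian e^(-a*t^2) is sqrt(pi/a)*e^(-omega^2/(4a)).
With a=11: F(omega)=sqrt(pi/11)*e^(-omega^2/44)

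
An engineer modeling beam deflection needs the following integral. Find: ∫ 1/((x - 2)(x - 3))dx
Partial fractions: 1/((x-2)(x-3)) = A/(x-2) + B/(x-3)
A = -1, B = 1
∫ [-1· 1/(x-2) + 1· 1/(x-3)] dx
= (1)[ln|x-3| - ln|x-2|] + C

Answer: ln|(x-3)/(x-2)| + C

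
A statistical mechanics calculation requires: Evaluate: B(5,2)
B(x,y)=Γ(x)Γ(y)/Γ(x + y)=(x-1)!(y-1)!/(x + y-1)!
B(5,2)=4!·1!/6!=1/30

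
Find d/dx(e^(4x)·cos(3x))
Product rule: (fg)' = f'g + fg'
f = e^(4x), f' = 4·e^(4x)
g = cos(3x), g' = -3·sin(3x)

Answer: 4·e^(4x)·cos(3x) - 3·e^(4x)·sin(3x)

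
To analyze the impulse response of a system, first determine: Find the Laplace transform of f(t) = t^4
L{t^n}=n!/s^(n + 1)
L{t^4}=4!/s^5=24/s^5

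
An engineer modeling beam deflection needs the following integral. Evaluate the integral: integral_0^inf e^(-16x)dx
integral_0^inf e^(-16x) dx=[-1/16*e^(-16x)]_0^inf
=0 - (-1/16)=1/16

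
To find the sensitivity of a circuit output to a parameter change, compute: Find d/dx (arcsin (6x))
d/dx[arcsin(u)] = u'/√(1-u²), u = 6x, u' = 6

Answer: 6/√(1-36x²)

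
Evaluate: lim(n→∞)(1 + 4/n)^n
This is the definition of e^4: lim(1+4/n)^n = e^4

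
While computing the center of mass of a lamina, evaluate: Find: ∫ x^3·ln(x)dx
By parts: u = ln(x), dv = x^3 dx
du = 1/x dx, v = x^4/4
= x^4·ln(x)/4 - ∫ x^3/4 dx
= x^4·ln(x)/4 - x^4/16 + C

Answer: x^4(ln(x)/4 - 1/16) + C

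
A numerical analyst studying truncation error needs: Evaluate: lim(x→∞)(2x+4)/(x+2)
Divide numerator and denominator by x:
lim (2+4/x)/(1+2/x)=2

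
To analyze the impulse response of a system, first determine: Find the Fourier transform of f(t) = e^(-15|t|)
Using the standard pair: F{e^(-a|t|)} = 2a/(a^2 + omega^2)
With a = 15: F(omega) = 30/(225 + omega^2)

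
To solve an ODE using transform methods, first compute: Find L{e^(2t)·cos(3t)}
First shifting: L{e^(at)f(t)} = F(s-a)
L{cos(3t)} = s/(s² + 9)
Shift: (s-2)/((s-2)² + 9)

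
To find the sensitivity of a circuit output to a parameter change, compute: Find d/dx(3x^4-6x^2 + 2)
Power rule: d/dx(ax^n)=n·a·x^(n-1)
Term by term: 12·x^3-12·x

Answer: 12x^3-12x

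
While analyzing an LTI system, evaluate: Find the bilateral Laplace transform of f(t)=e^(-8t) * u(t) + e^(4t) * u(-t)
For e^(-8t)*u(t): L = 1/(s + 8), Re(s) > -8
For e^(4t)*u(-t): L = -1/(s-4), Re(s) < 4
Combined: F(s) = 1/(s + 8) - 1/(s-4), -8 < Re(s) < 4

Answer: 1/(s + 8) - 1/(s-4), ROC: -8 < Re(s) < 4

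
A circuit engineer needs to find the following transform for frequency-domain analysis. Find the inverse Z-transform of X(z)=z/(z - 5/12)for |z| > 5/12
Standard pair: z/(z-a) <-> a^n * u[n] for causal signals
With a = 5/12: x[n] = (5/12)^n * u[n]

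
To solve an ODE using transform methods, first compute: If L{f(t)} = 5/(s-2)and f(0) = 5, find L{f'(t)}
L{f'(t)} = s·F(s) - f(0) = 5s/(s-2)-5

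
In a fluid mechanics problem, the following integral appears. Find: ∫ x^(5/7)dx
Power rule: ∫ x^(5/7) dx = x^(12/7)/(12/7)+C

Answer: (7/12)·x^(12/7)+C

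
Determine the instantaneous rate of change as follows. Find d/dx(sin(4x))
Chain rule: d/dx[sin(u)] = cos(u)·u' where u = 4x
u' = 4

Answer: 4·cos(4x)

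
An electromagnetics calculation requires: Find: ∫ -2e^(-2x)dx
Since d/dx[e^(-2x)] = -2e^(-2x), we get 1 e^(-2x) + C

Answer: e^(-2x) + C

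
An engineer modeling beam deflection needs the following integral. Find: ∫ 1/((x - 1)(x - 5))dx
Partial fractions: 1/((x-1)(x-5))=A/(x-1)+B/(x-5)
A=-1/4, B=1/4
∫ [-1/4· 1/(x-1)+1/4· 1/(x-5)] dx
=(1/4)[ln|x-5| - ln|x-1|]+C

Answer: (1/4)·ln|(x-5)/(x-1)|+C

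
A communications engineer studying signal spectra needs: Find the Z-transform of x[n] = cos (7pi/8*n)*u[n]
Z{cos(w0 * n) * u[n]}=z(z - cos(w0))/(z^2 - 2z * cos(w0) + 1)
With w0=7pi/8: X(z)=z(z - cos(7pi/8))/(z^2 - 2z * cos(7pi/8) + 1)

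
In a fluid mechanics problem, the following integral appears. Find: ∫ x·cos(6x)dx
By parts: u=x, dv=cos(6x) dx
du=dx, v=sin(6x)/6
=x·sin(6x)/6 + cos(6x)/6² + C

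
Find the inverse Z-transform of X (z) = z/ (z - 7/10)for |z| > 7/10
Standard pair: z/(z-a) <-> a^n*u[n] for causal signals
With a=7/10: x[n]=(7/10)^n*u[n]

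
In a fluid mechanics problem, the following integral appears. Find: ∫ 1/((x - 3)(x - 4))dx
Partial fractions: 1/((x-3)(x-4)) = A/(x-3)+B/(x-4)
A = -1, B = 1
∫ [-1· 1/(x-3)+1· 1/(x-4)] dx
= (1)[ln|x-4| - ln|x-3|]+C

Answer: ln|(x-4)/(x-3)|+C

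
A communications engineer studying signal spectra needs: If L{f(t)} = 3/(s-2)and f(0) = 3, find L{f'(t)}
L{f'(t)} = s·F(s) - f(0) = 3s/(s-2)-3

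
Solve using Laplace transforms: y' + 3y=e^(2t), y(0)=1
Take L: sY - 1+3Y=1/(s-2)
Y(s+3)=1/(s-2)+1
Y=1/((s-2)(s+3))+1/(s+3)
Partial fractions: 1/((s-2)(s+3))=(1/5)/(s-2) - (1/5)/(s+3)
So Y=(1/5)/(s-2)+(4/5)/(s+3)
Inverse Laplace transform (L^(-1){1/(s-2)}=e^(2t), L^(-1){1/(s+3)}=e^(-3t)):

Answer: y(t)=(1/5)·e^(2t)+(4/5)·e^(-3t)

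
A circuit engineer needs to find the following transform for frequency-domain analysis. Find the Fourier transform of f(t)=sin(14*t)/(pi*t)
sin(W*t)/(pi*t)=(W/pi)*sinc(W*t/pi) is the impulse response of the ideal low-pass filter with cutoff W (here W=14).
Its Fourier transform is a rectangular function:
F(omega)=1 for |omega| < 14, 0 otherwise

Answer: rect(omega/28) [i.e., 1 for |omega| < 14, 0 otherwise]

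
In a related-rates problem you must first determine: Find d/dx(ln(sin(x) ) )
Chain rule: d/dx[ln(u)] = u'/u where u = sin(x)
u' = cos(x)

Answer: (cos(x))/(sin(x))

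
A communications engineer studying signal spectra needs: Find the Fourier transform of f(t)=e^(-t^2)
The Fourier transform of a Gaussian e^(-t^2) is sqrt(pi) * e^(-omega^2/4).
With a = 1: F(omega) = sqrt(pi) * e^(-omega^2/4)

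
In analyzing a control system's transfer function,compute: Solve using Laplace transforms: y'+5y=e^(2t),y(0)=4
Take L: sY - 4 + 5Y=1/(s-2)
Y(s + 5)=1/(s-2) + 4
Y=1/((s-2)(s + 5)) + 4/(s + 5)
Partial fractions: 1/((s-2)(s + 5))=(1/7)/(s-2) - (1/7)/(s + 5)
So Y=(1/7)/(s-2) + (27/7)/(s + 5)
Inverse Laplace transform (L^(-1){1/(s-2)}=e^(2t), L^(-1){1/(s + 5)}=e^(-5t)):

Answer: y(t)=(1/7)·e^(2t) + (27/7)·e^(-5t)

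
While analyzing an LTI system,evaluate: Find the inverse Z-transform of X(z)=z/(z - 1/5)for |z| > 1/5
Standard pair: z/(z-a) <-> a^n*u[n] for causal signals
With a = 1/5: x[n] = (1/5)^n*u[n]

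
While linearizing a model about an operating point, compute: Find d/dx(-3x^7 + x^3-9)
Power rule: d/dx(ax^n)=n·a·x^(n-1)
Term by term: -21·x^6+3·x^2

Answer: -21x^6+3x^2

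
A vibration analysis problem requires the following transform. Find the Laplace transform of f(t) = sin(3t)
L{sin(wt)}=w/(s²+w²)
L{sin(3t)}=3/(s²+9)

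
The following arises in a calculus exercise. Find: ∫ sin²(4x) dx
Using identity sin²(u) = (1 - cos(2u))/2:
∫ (1 - cos(8x))/2 dx = x/2 - sin(8x)/16 + C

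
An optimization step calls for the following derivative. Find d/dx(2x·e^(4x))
Product rule: (fg)' = f'g + fg'
f = 2x, f' = 2
g = e^(4x), g' = 4·e^(4x)

Answer: 2·e^(4x) + 8x·e^(4x)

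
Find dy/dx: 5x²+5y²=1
Differentiate: 10x + 10y·(dy/dx) = 0
dy/dx = -10x/(10y) = -1·(x/y)

Answer: dy/dx = -1·(x/y)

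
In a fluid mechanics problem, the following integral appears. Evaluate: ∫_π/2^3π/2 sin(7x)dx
Antiderivative: -cos(7x)/7
Evaluate at bounds: [-cos(7·3π/2)/7] - [-cos(7·π/2)/7]
=(-(0) + (0))/7=0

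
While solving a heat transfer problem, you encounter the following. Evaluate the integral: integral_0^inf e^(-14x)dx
integral_0^inf e^(-14x) dx = [-1/14*e^(-14x)]_0^inf
= 0 - (-1/14) = 1/14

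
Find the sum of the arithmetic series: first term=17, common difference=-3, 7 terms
Last term: a_n = 17+(7-1)·-3 = -1
Sum = n(a_1+a_n)/2 = 7(17+(-1))/2 = 56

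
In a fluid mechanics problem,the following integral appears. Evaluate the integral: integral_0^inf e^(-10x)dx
integral_0^inf e^(-10x) dx=[-1/10*e^(-10x)]_0^inf
=0 - (-1/10)=1/10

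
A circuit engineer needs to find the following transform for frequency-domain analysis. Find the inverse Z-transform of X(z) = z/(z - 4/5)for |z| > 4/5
Standard pair: z/(z-a) <-> a^n*u[n] for causal signals
With a=4/5: x[n]=(4/5)^n*u[n]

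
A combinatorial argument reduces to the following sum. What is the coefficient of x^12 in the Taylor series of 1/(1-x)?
1/(1-x)=Σ x^n for |x|<1
All coefficients are 1

Answer: 1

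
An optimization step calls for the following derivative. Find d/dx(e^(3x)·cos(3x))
Product rule: (fg)' = f'g + fg'
f = e^(3x), f' = 3·e^(3x)
g = cos(3x), g' = -3·sin(3x)

Answer: 3·e^(3x)·cos(3x) - 3·e^(3x)·sin(3x)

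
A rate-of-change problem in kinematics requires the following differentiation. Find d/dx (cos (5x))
Chain rule: d/dx[cos(u)]=-sin(u)·u' where u=5x
u'=5

Answer: -5·sin(5x)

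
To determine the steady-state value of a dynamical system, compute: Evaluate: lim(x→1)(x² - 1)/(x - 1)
Factor: (x² - 1) = (x-1)(x + 1)
Cancel (x-1): lim(x→1) (x + 1) = 2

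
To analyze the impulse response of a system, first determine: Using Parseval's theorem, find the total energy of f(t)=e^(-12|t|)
Parseval's theorem: E=integral |f(t)|^2 dt=(1/2pi) integral |F(omega)|^2 domega
E=integral_{-inf}^{inf} e^(-24|t|) dt=2 * integral_0^inf e^(-24t) dt=2/(2 * 12)=1/12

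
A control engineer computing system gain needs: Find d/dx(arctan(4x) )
d/dx[arctan(u)] = u'/(1 + u²), u = 4x, u' = 4

Answer: 4/(1 + 16x²)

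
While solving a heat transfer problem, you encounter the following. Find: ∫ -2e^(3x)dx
Since d/dx[e^(3x)] = 3e^(3x), we get -2/3 e^(3x) + C

Answer: (-2/3)e^(3x) + C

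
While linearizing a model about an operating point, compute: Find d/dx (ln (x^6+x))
Chain rule: d/dx[ln(u)]=u'/u where u=x^6+x
u'=6x^5+1

Answer: (6x^5+1)/(x^6+x)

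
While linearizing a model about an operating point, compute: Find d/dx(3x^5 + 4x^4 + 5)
Power rule: d/dx(ax^n)=n·a·x^(n-1)
Term by term: 15·x^4+16·x^3

Answer: 15x^4+16x^3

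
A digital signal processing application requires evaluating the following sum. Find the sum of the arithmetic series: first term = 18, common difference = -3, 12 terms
Last term: a_n=18+(12-1)·-3=-15
Sum=n(a_1+a_n)/2=12(18+(-15))/2=18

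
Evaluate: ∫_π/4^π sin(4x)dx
Antiderivative: -cos(4x)/4
Evaluate at bounds: [-cos(4·π)/4] - [-cos(4·π/4)/4]
= (-(1)+(-1))/4 = -1/2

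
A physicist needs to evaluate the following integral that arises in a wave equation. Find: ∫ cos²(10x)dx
Using identity cos²(u) = (1+cos(2u))/2:
∫ (1+cos(20x))/2 dx = x/2+sin(20x)/40+C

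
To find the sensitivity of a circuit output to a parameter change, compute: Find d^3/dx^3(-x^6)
Apply power rule 3 times:
d^1: -6x^5
d^2: -30x^4
d^3: -120x^3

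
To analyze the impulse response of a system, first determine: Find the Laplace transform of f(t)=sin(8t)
L{sin(wt)}=w/(s²+w²)
L{sin(8t)}=8/(s²+64)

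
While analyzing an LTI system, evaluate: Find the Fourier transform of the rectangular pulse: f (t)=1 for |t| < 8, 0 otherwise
F(omega)=integral from -8 to 8 of e^(-j * omega * t) dt
=2 * sin(8 * omega)/omega=16 * sinc(8 * omega/pi)

Answer: 2 * sin(8 * omega)/omega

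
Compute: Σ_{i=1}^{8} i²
Using formula: Σ i^2=n(n+1)(2n+1)/6=8·9·17/6=204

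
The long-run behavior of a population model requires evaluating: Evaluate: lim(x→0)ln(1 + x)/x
L'Hôpital (0/0): lim 1/(1+x) / 1 = 1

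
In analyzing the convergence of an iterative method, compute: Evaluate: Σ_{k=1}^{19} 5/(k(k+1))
Partial fractions: 5/(k(k+1)) = 5/k - 5/(k+1)
Telescoping sum: 5(1-1/20) = 5·19/20

Answer: 19/4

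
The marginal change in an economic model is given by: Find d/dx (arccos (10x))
d/dx[arccos(u)]=-u'/√(1-u²), u=10x, u'=10

Answer: -10/√(1 - 100x²)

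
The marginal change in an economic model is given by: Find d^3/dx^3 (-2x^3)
Apply power rule 3 times:
d^1: -6x^2
d^2: -12x
d^3: -12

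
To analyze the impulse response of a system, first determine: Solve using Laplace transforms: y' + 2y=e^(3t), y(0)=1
Take L: sY - 1+2Y = 1/(s-3)
Y(s+2) = 1/(s-3)+1
Y = 1/((s-3)(s+2))+1/(s+2)
Partial fractions: 1/((s-3)(s+2)) = (1/5)/(s-3) - (1/5)/(s+2)
So Y = (1/5)/(s-3)+(4/5)/(s+2)
Inverse Laplace transform (L^(-1){1/(s-3)} = e^(3t), L^(-1){1/(s+2)} = e^(-2t)):

Answer: y(t) = (1/5)·e^(3t)+(4/5)·e^(-2t)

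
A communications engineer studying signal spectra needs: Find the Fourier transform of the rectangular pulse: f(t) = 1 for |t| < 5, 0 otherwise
F(omega)=integral from -5 to 5 of e^(-j * omega * t) dt
=2 * sin(5 * omega)/omega=10 * sinc(5 * omega/pi)

Answer: 2 * sin(5 * omega)/omega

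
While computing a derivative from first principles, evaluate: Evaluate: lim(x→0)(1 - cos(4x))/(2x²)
Using 1-cos(u) ≈ u²/2 for small u:
(1-cos(4x)) ≈ (4x)²/2 = 16x²/2
So limit = 16/(2·2) = 4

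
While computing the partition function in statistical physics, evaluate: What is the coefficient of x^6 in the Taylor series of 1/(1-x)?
1/(1-x) = Σ x^n for |x|<1
All coefficients are 1

Answer: 1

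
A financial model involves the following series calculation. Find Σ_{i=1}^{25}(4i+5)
=4·Σ i+5·25=4·325+125=1425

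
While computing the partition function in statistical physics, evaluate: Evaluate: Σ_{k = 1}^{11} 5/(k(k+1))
Partial fractions: 5/(k(k + 1)) = 5/k - 5/(k + 1)
Telescoping sum: 5(1 - 1/12) = 5·11/12

Answer: 55/12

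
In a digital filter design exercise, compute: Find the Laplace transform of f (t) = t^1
L{t^n} = n!/s^(n+1)
L{t^1} = 1!/s^2 = 1/s^2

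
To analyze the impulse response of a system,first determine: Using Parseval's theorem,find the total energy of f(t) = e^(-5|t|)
Parseval's theorem: E=integral |f(t)|^2 dt=(1/2pi) integral |F(omega)|^2 domega
E=integral_{-inf}^{inf} e^(-10|t|) dt=2 * integral_0^inf e^(-10t) dt=2/(2 * 5)=1/5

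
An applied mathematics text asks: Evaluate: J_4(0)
J_n(0)=0 for all n > 0 (Bessel function of first kind)
J_4(0)=0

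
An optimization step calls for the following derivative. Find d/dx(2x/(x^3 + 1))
Quotient rule: (f/g)'=(f'g - fg')/g²
f=2x, f'=2
g=x^3+1, g'=3x^2

Answer: (2·(x^3+1)-6x^3)/(x^3+1)²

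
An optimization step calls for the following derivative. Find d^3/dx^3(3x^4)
Apply power rule 3 times:
d^1: 12x^3
d^2: 36x^2
d^3: 72x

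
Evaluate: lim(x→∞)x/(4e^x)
Apply L'Hôpital 1 times (∞/∞ each time):
Eventually get 1!/(4e^x) → 0

Answer: 0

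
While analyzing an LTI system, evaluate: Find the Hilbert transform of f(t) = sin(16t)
The Hilbert transform shifts each frequency component by -pi/2.
H{sin(wt)}=-cos(wt)
With w=16: H{sin(16t)}=-cos(16t)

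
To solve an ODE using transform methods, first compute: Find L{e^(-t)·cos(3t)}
First shifting: L{e^(at)f(t)} = F(s-a)
L{cos(3t)} = s/(s² + 9)
Shift: (s + 1)/((s + 1)² + 9)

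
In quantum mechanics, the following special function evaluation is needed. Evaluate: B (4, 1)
B(x,y) = Γ(x)Γ(y)/Γ(x + y) = (x-1)!(y-1)!/(x + y-1)!
B(4,1) = 3!·0!/4! = 1/4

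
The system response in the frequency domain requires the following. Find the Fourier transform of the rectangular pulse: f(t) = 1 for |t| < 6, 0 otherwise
F(omega)=integral from -6 to 6 of e^(-j * omega * t) dt
=2 * sin(6 * omega)/omega=12 * sinc(6 * omega/pi)

Answer: 2 * sin(6 * omega)/omega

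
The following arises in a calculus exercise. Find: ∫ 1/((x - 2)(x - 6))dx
Partial fractions: 1/((x-2)(x-6)) = A/(x-2) + B/(x-6)
A = -1/4, B = 1/4
∫ [-1/4· 1/(x-2) + 1/4· 1/(x-6)] dx
= (1/4)[ln|x-6| - ln|x-2|] + C

Answer: (1/4)·ln|(x-6)/(x-2)| + C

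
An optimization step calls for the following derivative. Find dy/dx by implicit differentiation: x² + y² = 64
Differentiate both sides: 2x + 2y·(dy/dx)=0
Solve: dy/dx=-2x/(2y)=-x/y

Answer: dy/dx=-x/y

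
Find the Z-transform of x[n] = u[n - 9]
Using the time-shift property: Z{u[n-9]} = z^(-9) * z/(z-1)
= z^(-8)/(z-1)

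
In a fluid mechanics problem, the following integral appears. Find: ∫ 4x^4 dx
Using power rule: ∫ 4x^4 dx = 4/5 x^5 + C = (4/5)x^5 + C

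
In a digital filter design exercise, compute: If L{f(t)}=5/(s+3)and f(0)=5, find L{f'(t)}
L{f'(t)} = s·F(s) - f(0) = 5s/(s + 3) - 5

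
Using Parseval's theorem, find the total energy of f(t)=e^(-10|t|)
Parseval's theorem: E=integral |f(t)|^2 dt=(1/2pi) integral |F(omega)|^2 domega
E=integral_{-inf}^{inf} e^(-20|t|) dt=2*integral_0^inf e^(-20t) dt=2/(2*10)=1/10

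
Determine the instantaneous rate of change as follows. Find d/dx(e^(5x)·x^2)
Product rule: (fg)'=f'g+fg'
f=e^(5x), f'=5·e^(5x)
g=x^2, g'=2x

Answer: 5·e^(5x)·x^2+2·e^(5x)·x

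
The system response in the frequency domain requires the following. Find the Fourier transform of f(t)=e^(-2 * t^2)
The Fourier transform of a Gaussian e^(-a * t^2) is sqrt(pi/a) * e^(-omega^2/(4a)).
With a=2: F(omega)=sqrt(pi/2) * e^(-omega^2/8)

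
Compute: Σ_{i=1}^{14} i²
Using formula: Σ i^2=n(n+1)(2n+1)/6=14·15·29/6=1015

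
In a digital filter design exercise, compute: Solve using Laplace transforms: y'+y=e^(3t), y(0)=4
Take L: sY - 4 + Y = 1/(s-3)
Y(s + 1) = 1/(s-3) + 4
Y = 1/((s-3)(s + 1)) + 4/(s + 1)
Partial fractions: 1/((s-3)(s + 1)) = (1/4)/(s-3) - (1/4)/(s + 1)
So Y = (1/4)/(s-3) + (15/4)/(s + 1)
Inverse Laplace transform (L^(-1){1/(s-3)} = e^(3t), L^(-1){1/(s + 1)} = e^(-t)):

Answer: y(t) = (1/4)·e^(3t) + (15/4)·e^(-t)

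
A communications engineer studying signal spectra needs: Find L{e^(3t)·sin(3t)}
First shifting: L{e^(at)f(t)}=F(s-a)
L{sin(3t)}=3/(s² + 9)
Shift: 3/((s-3)² + 9)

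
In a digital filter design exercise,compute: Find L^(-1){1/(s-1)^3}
L^(-1){1/(s-a)^n}=t^(n-1)·e^(at)/(n-1)!
Here a=1, n=3: t^2·e^(t)/2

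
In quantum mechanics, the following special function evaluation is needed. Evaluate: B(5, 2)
B(x,y) = Γ(x)Γ(y)/Γ(x + y) = (x-1)!(y-1)!/(x + y-1)!
B(5,2) = 4!·1!/6! = 1/30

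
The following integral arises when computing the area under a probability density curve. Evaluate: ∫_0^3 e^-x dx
Antiderivative: -e^-x
Evaluate: -(e^-3 - 1)

Answer: (e^-3 - 1)/(-1)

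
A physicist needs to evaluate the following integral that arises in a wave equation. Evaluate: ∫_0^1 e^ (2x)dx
Antiderivative: (1/2)e^(2x)
Evaluate: (1/2)(e^2-1)

Answer: (e^2-1)/2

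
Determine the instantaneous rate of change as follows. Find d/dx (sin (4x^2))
Chain rule: d/dx[sin(u)]=cos(u)·u' where u=4x^2
u'=8x

Answer: 8x·cos(4x^2)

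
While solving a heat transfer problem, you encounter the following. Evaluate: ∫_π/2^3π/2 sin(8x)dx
Antiderivative: -cos(8x)/8
Evaluate at bounds: [-cos(8·3π/2)/8] - [-cos(8·π/2)/8]
= (-(1) + (1))/8 = 0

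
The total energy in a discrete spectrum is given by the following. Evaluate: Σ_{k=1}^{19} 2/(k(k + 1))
Partial fractions: 2/(k(k+1)) = 2/k - 2/(k+1)
Telescoping sum: 2(1-1/20) = 2·19/20

Answer: 19/10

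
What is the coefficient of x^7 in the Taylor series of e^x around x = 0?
Taylor series of e^x = Σ x^n/n!
Coefficient of x^7 = 1/7! = 1/5040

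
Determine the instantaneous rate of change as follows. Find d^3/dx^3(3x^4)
Apply power rule 3 times:
d^1: 12x^3
d^2: 36x^2
d^3: 72x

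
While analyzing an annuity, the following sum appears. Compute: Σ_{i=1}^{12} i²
Using formula: Σ i^2=n(n + 1)(2n + 1)/6=12·13·25/6=650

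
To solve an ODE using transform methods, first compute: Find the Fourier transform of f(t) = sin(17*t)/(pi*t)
sin(W * t)/(pi * t) = (W/pi) * sinc(W * t/pi) is the impulse response of the ideal low-pass filter with cutoff W (here W = 17).
Its Fourier transform is a rectangular function:
F(omega) = 1 for |omega| < 17, 0 otherwise

Answer: rect(omega/34) [i.e., 1 for |omega| < 17, 0 otherwise]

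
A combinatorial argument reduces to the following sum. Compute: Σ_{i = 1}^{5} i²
Using formula: Σ i^2=n(n+1)(2n+1)/6=5·6·11/6=55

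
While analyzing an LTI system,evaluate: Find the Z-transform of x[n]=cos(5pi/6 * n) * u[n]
Z{cos(w0 * n) * u[n]} = z(z - cos(w0))/(z^2 - 2z * cos(w0) + 1)
With w0 = 5pi/6: X(z) = z(z - cos(5pi/6))/(z^2 - 2z * cos(5pi/6) + 1)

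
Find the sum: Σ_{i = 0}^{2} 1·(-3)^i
Geometric series: S = a(1 - r^n)/(1 - r)
a = 1, r = -3, n = 3
S = 1(1+27)/4 = 7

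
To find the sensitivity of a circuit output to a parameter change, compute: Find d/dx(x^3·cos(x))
Product rule: (fg)'=f'g + fg'
f=x^3, f'=3x^2
g=cos(x), g'=-sin(x)

Answer: 3x^2·cos(x) - x^3·sin(x)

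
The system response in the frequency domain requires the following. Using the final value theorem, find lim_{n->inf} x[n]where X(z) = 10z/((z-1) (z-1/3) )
Final value theorem: lim x[n] = lim_{z->1} (z-1)*X(z)
(z-1)*X(z) = 10z/(z-1/3)
As z->1: 10/(1-1/3) = 10/(2/3) = 15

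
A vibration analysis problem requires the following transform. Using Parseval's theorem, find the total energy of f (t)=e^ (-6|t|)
Parseval's theorem: E=integral |f(t)|^2 dt=(1/2pi) integral |F(omega)|^2 domega
E=integral_{-inf}^{inf} e^(-12|t|) dt=2*integral_0^inf e^(-12t) dt=2/(2*6)=1/6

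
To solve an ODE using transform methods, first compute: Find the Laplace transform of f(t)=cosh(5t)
L{cosh(at)} = s/(s²-a²)
L{cosh(5t)} = s/(s²-25)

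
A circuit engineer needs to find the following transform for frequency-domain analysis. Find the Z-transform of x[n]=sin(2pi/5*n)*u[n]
Z{sin(w0 * n) * u[n]} = z * sin(w0)/(z^2 - 2z * cos(w0) + 1)
With w0 = 2pi/5: X(z) = z * sin(2pi/5)/(z^2 - 2z * cos(2pi/5) + 1)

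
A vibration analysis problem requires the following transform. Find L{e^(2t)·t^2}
First shifting: L{e^(at)f(t)} = F(s-a)
L{t^2} = 2/s^3
Shift s → s-2: 2/(s-2)^3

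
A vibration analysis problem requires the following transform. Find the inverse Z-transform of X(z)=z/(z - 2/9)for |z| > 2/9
Standard pair: z/(z-a) <-> a^n*u[n] for causal signals
With a = 2/9: x[n] = (2/9)^n*u[n]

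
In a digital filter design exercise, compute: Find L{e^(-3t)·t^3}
First shifting: L{e^(at)f(t)}=F(s-a)
L{t^3}=6/s^4
Shift s → s+3: 6/(s+3)^4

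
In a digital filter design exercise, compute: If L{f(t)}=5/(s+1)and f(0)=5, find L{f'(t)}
L{f'(t)} = s·F(s) - f(0) = 5s/(s + 1) - 5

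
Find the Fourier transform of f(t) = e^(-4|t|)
Using the standard pair: F{e^(-a|t|)} = 2a/(a^2 + omega^2)
With a = 4: F(omega) = 8/(16 + omega^2)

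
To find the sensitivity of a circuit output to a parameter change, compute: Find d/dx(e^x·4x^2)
Product rule: (fg)' = f'g+fg'
f = e^x, f' = e^x
g = 4x^2, g' = 8x

Answer: 4·e^x·x^2+8·e^x·x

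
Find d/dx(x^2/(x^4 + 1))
Quotient rule: (f/g)'=(f'g - fg')/g²
f=x^2, f'=2x
g=x^4+1, g'=4x^3

Answer: (2x·(x^4+1)-4x^5)/(x^4+1)²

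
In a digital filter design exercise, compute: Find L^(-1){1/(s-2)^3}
L^(-1){1/(s-a)^n}=t^(n-1)·e^(at)/(n-1)!
Here a=2, n=3: t^2·e^(2t)/2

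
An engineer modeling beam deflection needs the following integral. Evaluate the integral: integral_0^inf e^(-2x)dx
integral_0^inf e^(-2x) dx = [-1/2*e^(-2x)]_0^inf
= 0 - (-1/2) = 1/2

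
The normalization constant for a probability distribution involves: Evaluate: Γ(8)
Γ(n)=(n-1)! for positive integers
Γ(8)=7!=5040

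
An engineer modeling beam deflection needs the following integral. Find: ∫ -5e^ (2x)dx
Since d/dx[e^(2x)] = 2e^(2x), we get -5/2 e^(2x) + C

Answer: (-5/2)e^(2x) + C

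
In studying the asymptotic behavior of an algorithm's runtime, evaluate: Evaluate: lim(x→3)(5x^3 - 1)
Polynomial is continuous, so substitute x=3:
5·3^3 - 1=134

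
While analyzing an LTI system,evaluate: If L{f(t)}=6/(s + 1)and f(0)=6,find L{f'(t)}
L{f'(t)} = s·F(s) - f(0) = 6s/(s + 1) - 6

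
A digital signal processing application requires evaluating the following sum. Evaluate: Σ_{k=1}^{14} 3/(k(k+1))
Partial fractions: 3/(k(k + 1))=3/k - 3/(k + 1)
Telescoping sum: 3(1 - 1/15)=3·14/15

Answer: 14/5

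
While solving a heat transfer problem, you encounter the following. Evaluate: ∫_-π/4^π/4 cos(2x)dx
Antiderivative: sin(2x)/2
Evaluate at bounds: [sin(2·π/4)/2] - [sin(2·-π/4)/2]
= ((1) - (-1))/2 = 1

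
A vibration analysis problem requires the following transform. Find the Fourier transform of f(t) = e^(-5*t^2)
The Fourier transform of a Gaussian e^(-a * t^2) is sqrt(pi/a) * e^(-omega^2/(4a)).
With a = 5: F(omega) = sqrt(pi/5) * e^(-omega^2/20)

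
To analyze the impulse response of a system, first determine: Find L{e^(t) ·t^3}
First shifting: L{e^(at)f(t)}=F(s-a)
L{t^3}=6/s^4
Shift s → s-1: 6/(s-1)^4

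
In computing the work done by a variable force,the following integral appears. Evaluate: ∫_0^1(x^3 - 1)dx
Step 1: Find antiderivative F(x)=(1/4)x^4 - x
Step 2: F(1) - F(0)=-3/4 - (0)=-3/4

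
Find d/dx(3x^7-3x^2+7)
Power rule: d/dx(ax^n)=n·a·x^(n-1)
Term by term: 21·x^6 - 6·x

Answer: 21x^6 - 6x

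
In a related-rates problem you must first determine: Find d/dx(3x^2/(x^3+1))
Quotient rule: (f/g)' = (f'g - fg')/g²
f = 3x^2, f' = 6x
g = x^3+1, g' = 3x^2

Answer: (6x·(x^3+1)-9x^4)/(x^3+1)²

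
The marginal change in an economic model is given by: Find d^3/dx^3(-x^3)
Apply power rule 3 times:
d^1: -3x^2
d^2: -6x
d^3: -6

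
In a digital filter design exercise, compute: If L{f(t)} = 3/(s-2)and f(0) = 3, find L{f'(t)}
L{f'(t)}=s·F(s) - f(0)=3s/(s-2) - 3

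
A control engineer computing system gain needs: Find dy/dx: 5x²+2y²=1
Differentiate: 10x + 4y·(dy/dx) = 0
dy/dx = -10x/(4y) = -(5/2)·(x/y)

Answer: dy/dx = -(5/2)·(x/y)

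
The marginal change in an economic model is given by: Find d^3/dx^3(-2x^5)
Apply power rule 3 times:
d^1: -10x^4
d^2: -40x^3
d^3: -120x^2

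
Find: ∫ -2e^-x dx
Since d/dx[e^-x]=- e^-x, we get 2e^-x + C

Answer: 2e^-x + C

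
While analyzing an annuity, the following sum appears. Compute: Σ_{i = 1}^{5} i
Using formula: Σ i^1 = n(n+1)/2 = 5·6/2 = 15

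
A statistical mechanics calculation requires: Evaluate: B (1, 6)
B(x,y)=Γ(x)Γ(y)/Γ(x + y)=(x-1)!(y-1)!/(x + y-1)!
B(1,6)=0!·5!/6!=1/6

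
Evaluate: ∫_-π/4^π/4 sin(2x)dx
Antiderivative: -cos(2x)/2
Evaluate at bounds: [-cos(2·π/4)/2] - [-cos(2·-π/4)/2]
= (-(0) + (0))/2 = 0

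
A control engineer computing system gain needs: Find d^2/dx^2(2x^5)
Apply power rule 2 times:
d^1: 10x^4
d^2: 40x^3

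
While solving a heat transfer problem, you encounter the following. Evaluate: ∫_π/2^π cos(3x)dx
Antiderivative: sin(3x)/3
Evaluate at bounds: [sin(3·π)/3] - [sin(3·π/2)/3]
=((0) - (-1))/3=1/3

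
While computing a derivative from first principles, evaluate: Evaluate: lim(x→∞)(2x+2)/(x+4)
Divide numerator and denominator by x:
lim (2+2/x)/(1+4/x) = 2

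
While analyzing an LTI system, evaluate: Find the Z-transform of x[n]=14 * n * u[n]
Z{n*u[n]} = z/(z-1)^2
By linearity: Z{14*n*u[n]} = 14z/(z-1)^2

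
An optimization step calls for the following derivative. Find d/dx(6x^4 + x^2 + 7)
Power rule: d/dx(ax^n) = n·a·x^(n-1)
Term by term: 24·x^3+2·x

Answer: 24x^3+2x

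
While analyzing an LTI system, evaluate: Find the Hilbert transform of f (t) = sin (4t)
The Hilbert transform shifts each frequency component by -pi/2.
H{sin(wt)} = -cos(wt)
With w = 4: H{sin(4t)} = -cos(4t)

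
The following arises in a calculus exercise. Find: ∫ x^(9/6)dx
Power rule: ∫ x^(3/2) dx=x^(5/2)/(5/2)+C

Answer: (2/5)·x^(5/2)+C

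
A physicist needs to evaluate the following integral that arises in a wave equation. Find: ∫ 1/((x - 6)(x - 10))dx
Partial fractions: 1/((x-6)(x-10))=A/(x-6) + B/(x-10)
A=-1/4, B=1/4
∫ [-1/4· 1/(x-6) + 1/4· 1/(x-10)] dx
=(1/4)[ln|x-10| - ln|x-6|] + C

Answer: (1/4)·ln|(x-10)/(x-6)| + C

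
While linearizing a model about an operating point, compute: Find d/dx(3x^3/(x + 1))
Quotient rule: (f/g)' = (f'g - fg')/g²
f = 3x^3, f' = 9x^2
g = x + 1, g' = 1

Answer: (9x^2·(x + 1) - 3x^3)/(x + 1)²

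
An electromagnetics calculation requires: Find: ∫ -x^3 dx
Using power rule: ∫ -x^3 dx = -1/4 x^4 + C = (-1/4)x^4 + C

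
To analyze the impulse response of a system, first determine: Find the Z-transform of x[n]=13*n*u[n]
Z{n * u[n]}=z/(z-1)^2
By linearity: Z{13 * n * u[n]}=13z/(z-1)^2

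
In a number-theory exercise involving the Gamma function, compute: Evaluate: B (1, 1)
B(x,y)=Γ(x)Γ(y)/Γ(x+y)=(x-1)!(y-1)!/(x+y-1)!
B(1,1)=0!·0!/1!=1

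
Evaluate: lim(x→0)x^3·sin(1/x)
Squeeze theorem: -|x^3| ≤ x^3·sin(1/x) ≤ |x^3|
Since x^3 → 0 as x → 0, by squeeze theorem the limit is 0

Answer: 0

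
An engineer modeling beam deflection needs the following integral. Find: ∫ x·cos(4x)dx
By parts: u = x, dv = cos(4x) dx
du = dx, v = sin(4x)/4
= x·sin(4x)/4 + cos(4x)/4² + C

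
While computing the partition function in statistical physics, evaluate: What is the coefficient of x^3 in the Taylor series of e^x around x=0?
Taylor series of e^x = Σ x^n/n!
Coefficient of x^3 = 1/3! = 1/6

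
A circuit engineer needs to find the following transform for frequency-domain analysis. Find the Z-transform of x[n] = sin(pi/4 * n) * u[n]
Z{sin(w0*n)*u[n]}=z*sin(w0)/(z^2 - 2z*cos(w0) + 1)
With w0=pi/4: X(z)=z*sin(pi/4)/(z^2 - 2z*cos(pi/4) + 1)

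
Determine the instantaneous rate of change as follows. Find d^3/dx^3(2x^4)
Apply power rule 3 times:
d^1: 8x^3
d^2: 24x^2
d^3: 48x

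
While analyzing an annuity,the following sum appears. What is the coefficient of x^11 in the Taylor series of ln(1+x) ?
ln(1 + x) = Σ (-1)^(n + 1) x^n/n
Coefficient of x^11 = (-1)^12/11 = 1/11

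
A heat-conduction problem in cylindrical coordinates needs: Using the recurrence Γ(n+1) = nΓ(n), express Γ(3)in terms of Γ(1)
Γ(3)=2Γ(2)=2·1Γ(1)=...=2!·Γ(1)=2·Γ(1)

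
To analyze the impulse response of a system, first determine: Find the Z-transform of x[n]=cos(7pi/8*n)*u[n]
Z{cos(w0 * n) * u[n]} = z(z - cos(w0))/(z^2-2z * cos(w0)+1)
With w0 = 7pi/8: X(z) = z(z - cos(7pi/8))/(z^2-2z * cos(7pi/8)+1)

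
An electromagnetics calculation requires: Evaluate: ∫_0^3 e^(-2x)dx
Antiderivative: (1/(-2))e^(-2x)
Evaluate: (1/(-2))(e^-6-1)

Answer: (e^-6-1)/(-2)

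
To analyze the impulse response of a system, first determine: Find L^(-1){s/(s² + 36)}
L^(-1){s/(s²+w²)} = cos(wt)
Here w = 6

Answer: cos(6t)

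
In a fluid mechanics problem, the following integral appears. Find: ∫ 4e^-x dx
Since d/dx[e^-x]=- e^-x, we get -4e^-x+C

Answer: -4e^-x+C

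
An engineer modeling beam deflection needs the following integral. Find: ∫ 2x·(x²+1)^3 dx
Let u = x²+1, du = 2x dx
∫ u^3 du = u^4/4+C

Answer: (x²+1)^4/4+C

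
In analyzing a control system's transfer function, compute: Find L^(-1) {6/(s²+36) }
L^(-1){w/(s² + w²)} = sin(wt)
Here w = 6

Answer: sin(6t)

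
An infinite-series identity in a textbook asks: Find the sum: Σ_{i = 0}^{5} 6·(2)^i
Geometric series: S = a(1 - r^n)/(1 - r)
a = 6, r = 2, n = 6
S = 6(1 - 64)/-1 = 378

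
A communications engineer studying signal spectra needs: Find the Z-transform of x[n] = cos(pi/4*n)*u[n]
Z{cos(w0*n)*u[n]} = z(z - cos(w0))/(z^2-2z*cos(w0)+1)
With w0 = pi/4: X(z) = z(z - cos(pi/4))/(z^2-2z*cos(pi/4)+1)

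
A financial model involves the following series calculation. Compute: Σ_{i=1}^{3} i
Using formula: Σ i^1 = n(n+1)/2 = 3·4/2 = 6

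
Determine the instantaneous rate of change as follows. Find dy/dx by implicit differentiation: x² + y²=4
Differentiate both sides: 2x + 2y·(dy/dx) = 0
Solve: dy/dx = -2x/(2y) = -x/y

Answer: dy/dx = -x/y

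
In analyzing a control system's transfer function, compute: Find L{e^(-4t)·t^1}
First shifting: L{e^(at)f(t)}=F(s-a)
L{t^1}=1/s^2
Shift s → s+4: 1/(s+4)^2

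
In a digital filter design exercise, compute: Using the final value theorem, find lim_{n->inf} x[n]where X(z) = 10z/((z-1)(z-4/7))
Final value theorem: lim x[n]=lim_{z->1} (z-1)*X(z)
(z-1)*X(z)=10z/(z-4/7)
As z->1: 10/(1-4/7)=10/(3/7)=70/3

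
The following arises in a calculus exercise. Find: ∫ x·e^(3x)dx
Integration by parts: u = x, dv = e^(3x) dx
du = dx, v = e^(3x)/3
= x·e^(3x)/3 - ∫ e^(3x)/3 dx
= x·e^(3x)/3 - e^(3x)/9+C

Answer: e^(3x)(x/3-1/9)+C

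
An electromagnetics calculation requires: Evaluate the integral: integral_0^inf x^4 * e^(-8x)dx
This is a Gamma integral. Substitute u = 8x (du = 8 dx):
integral_0^inf x^4*e^(-8x) dx = (1/8^5) integral_0^inf u^4*e^(-u) du
= Gamma(5)/8^5 = 4!/8^5 = 24/32768

Answer: 3/4096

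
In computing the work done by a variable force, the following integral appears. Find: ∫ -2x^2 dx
Using power rule: ∫ -2x^2 dx=-2/3 x^3+C=(-2/3)x^3+C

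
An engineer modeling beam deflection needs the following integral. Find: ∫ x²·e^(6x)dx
Integration by parts twice:
First: u = x², dv = e^(6x) dx => x²e^(6x)/6 - (2/6)∫ xe^(6x) dx
Second (∫ xe^(6x) dx): xe^(6x)/6 - e^(6x)/36
Combining: e^(6x)(x²/6 - 2x/36 + 2/216) + C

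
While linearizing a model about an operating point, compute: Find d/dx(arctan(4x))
d/dx[arctan(u)]=u'/(1+u²), u=4x, u'=4

Answer: 4/(1+16x²)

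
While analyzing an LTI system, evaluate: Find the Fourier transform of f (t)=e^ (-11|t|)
Using the standard pair: F{e^(-a|t|)}=2a/(a^2 + omega^2)
With a=11: F(omega)=22/(121 + omega^2)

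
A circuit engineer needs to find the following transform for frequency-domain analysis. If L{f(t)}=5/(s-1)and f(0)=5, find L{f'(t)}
L{f'(t)} = s·F(s) - f(0) = 5s/(s-1)-5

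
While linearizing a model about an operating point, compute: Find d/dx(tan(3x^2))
Chain rule: d/dx[tan(u)]=sec²(u)·u' where u=3x^2
u'=6x

Answer: 6x·sec²(3x^2)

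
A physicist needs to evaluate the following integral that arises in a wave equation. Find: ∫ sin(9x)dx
Using substitution u = 9x: ∫ sin(u) du/9 = -cos(u)/9 + C

Answer: (-1/9)cos(9x) + C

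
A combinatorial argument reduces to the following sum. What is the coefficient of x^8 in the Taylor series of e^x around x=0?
Taylor series of e^x=Σ x^n/n!
Coefficient of x^8=1/8!=1/40320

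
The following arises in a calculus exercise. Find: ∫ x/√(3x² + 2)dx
Let u=3x²+2, du=6x dx
∫ (1/6)·u^(-1/2) du=√u/3+C

Answer: √(3x²+2)/3+C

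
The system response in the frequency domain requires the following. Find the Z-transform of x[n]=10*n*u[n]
Z{n * u[n]}=z/(z-1)^2
By linearity: Z{10 * n * u[n]}=10z/(z-1)^2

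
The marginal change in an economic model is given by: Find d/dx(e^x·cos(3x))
Product rule: (fg)' = f'g+fg'
f = e^x, f' = e^x
g = cos(3x), g' = -3·sin(3x)

Answer: e^x·cos(3x)-3·e^x·sin(3x)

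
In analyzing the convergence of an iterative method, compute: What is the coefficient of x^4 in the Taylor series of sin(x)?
sin(x) has only odd powers. Coefficient of x^4=0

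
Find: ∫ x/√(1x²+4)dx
Let u=x²+4, du=2x dx
∫ (1/2)·u^(-1/2) du=√u+C

Answer: √(x²+4)+C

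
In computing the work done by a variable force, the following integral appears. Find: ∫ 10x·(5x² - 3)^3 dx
Let u = 5x² - 3, du = 10x dx
∫ u^3 du = u^4/4+C

Answer: (5x² - 3)^4/4+C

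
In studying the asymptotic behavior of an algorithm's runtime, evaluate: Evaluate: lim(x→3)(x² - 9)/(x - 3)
Factor: (x² - 9) = (x-3)(x + 3)
Cancel (x-3): lim(x→3) (x + 3) = 6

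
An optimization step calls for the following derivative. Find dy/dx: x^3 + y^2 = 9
Differentiate: 3x^2+2y·(dy/dx) = 0
dy/dx = -3x^2/(2y)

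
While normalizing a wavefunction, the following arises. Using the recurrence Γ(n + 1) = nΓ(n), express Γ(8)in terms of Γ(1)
Γ(8) = 7Γ(7) = 7·6Γ(6) = ... = 7!·Γ(1) = 5040·Γ(1)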